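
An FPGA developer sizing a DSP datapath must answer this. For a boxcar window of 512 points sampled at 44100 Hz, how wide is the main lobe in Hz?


Main lobe width for a rectangular window:
Width = 2 * fs / N
      = 2 * 44100 / 512
      = 88200 / 512
      = 172.266 Hz

172.266 Hz


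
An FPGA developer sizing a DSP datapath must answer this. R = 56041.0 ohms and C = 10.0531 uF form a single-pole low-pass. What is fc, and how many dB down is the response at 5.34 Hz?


Step 1 — cutoff frequency:
fc = 1 / (2*pi*R*C)
C = 10.0531 uF = 1.00531e-05 F
fc = 1 / (2*pi*56041.0*1.00531e-05)
   = 0.282497 Hz

Step 2 — magnitude at f = 5.34 Hz:
|H(f)| = 1 / sqrt(1 + (f/fc)^2)
f/fc = 5.34 / 0.282497 = 18.902856
|H| = 1 / sqrt(1 + 357.317965) = 0.0528282
|H|_dB = 20*log10(0.0528282) = -25.54 dB

fc = 0.282497 Hz; |H(5.34 Hz)| = -25.54 dB


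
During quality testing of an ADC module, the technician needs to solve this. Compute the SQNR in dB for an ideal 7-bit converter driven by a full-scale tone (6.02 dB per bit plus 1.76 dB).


Theoretical SNR for a full-scale sinusoid:
SNR = 6.02 * N + 1.76
    = 6.02 * 7 + 1.76
    = 42.14 + 1.76
    = 43.9 dB

43.9 dB


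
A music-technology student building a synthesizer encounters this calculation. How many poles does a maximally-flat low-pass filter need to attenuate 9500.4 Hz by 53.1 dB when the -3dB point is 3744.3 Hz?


Butterworth filter order formula:
n = log10(10^(A/10) - 1) / (2 * log10(f_stop/f_pass))
10^(53.1/10) - 1 = 204172.7945
f_stop/f_pass = 9500.4 / 3744.3 = 2.5373
n = 6.5657 -> ceil = 7

7


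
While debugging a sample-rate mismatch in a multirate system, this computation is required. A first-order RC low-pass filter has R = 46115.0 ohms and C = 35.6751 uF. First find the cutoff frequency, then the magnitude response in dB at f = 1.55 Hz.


Step 1 — cutoff frequency:
fc = 1 / (2*pi*R*C)
C = 35.6751 uF = 3.56751e-05 F
fc = 1 / (2*pi*46115.0*3.56751e-05)
   = 0.0967415 Hz

Step 2 — magnitude at f = 1.55 Hz:
|H(f)| = 1 / sqrt(1 + (f/fc)^2)
f/fc = 1.55 / 0.0967415 = 16.022079
|H| = 1 / sqrt(1 + 256.707015) = 0.0622927
|H|_dB = 20*log10(0.0622927) = -24.11 dB

fc = 0.0967415 Hz; |H(1.55 Hz)| = -24.11 dB


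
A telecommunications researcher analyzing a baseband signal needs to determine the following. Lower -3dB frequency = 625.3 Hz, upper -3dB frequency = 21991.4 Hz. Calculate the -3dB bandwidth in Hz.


Bandwidth is the difference of -3dB frequencies:
BW = f_high - f_low
   = 21991.4 - 625.3
   = 21366.1 Hz

21366.1 Hz


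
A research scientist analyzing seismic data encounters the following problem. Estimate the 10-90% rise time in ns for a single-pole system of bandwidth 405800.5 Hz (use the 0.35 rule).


Rise time from bandwidth relationship:
tr = 0.35 / BW
   = 0.35 / 405800.5
   = 8.624927766e-07 s
   = 862.4928 ns

862.4928 ns


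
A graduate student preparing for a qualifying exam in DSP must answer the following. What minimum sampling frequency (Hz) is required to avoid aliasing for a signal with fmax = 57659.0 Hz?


The Nyquist rate is twice the maximum frequency component.
fs_min = 2 * fmax
      = 2 * 57659.0
      = 115318.0 Hz

115318.0


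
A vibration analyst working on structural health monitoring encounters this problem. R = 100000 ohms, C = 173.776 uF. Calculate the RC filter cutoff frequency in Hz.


Cutoff frequency of a first-order RC filter:
fc = 1 / (2 * pi * R * C)
C = 173.776 uF = 0.000173776 F
fc = 1 / (2 * pi * 100000 * 0.000173776)
   = 1 / 109.18668099404
   = 0.009159 Hz

0.009159 Hz


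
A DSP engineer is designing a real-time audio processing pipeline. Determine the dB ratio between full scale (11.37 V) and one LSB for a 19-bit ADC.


Dynamic range from full-scale to LSB:
V_min = V_max / 2^bits = 11.37 / 2^19
DR = 20 * log10(V_max / V_min)
   = 20 * log10(2^19)
   = 20 * 19 * log10(2)
   = 114.39 dB

114.39 dB


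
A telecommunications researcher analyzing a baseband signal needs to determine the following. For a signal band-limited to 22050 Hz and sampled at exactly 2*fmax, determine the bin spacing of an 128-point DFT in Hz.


Step 1 — Nyquist sampling rate:
fs = 2 * fmax = 2 * 22050 = 44100 Hz

Step 2 — DFT bin spacing:
df = fs / N = 44100 / 128 = 344.5312 Hz

344.5312 Hz


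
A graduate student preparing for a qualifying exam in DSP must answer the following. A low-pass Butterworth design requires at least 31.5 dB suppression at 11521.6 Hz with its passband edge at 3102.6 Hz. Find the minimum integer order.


Butterworth filter order formula:
n = log10(10^(A/10) - 1) / (2 * log10(f_stop/f_pass))
10^(31.5/10) - 1 = 1411.5375
f_stop/f_pass = 11521.6 / 3102.6 = 3.7135
n = 2.7639 -> ceil = 3

3


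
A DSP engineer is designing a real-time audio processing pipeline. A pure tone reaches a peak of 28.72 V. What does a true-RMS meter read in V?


RMS voltage for a sinusoidal waveform:
V_rms = V_peak / sqrt(2)
      = 28.72 / 1.414214
      = 20.308 V

20.308 V


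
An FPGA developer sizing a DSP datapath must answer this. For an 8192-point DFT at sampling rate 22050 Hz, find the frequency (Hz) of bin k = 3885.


Frequency of DFT bin k:
f_k = k * fs / N
    = 3885 * 22050 / 8192
    = 85664250 / 8192
    = 10457.062 Hz

10457.062 Hz


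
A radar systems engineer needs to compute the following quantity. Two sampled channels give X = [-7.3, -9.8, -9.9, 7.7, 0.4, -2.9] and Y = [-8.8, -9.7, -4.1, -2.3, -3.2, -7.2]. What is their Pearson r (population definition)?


Pearson correlation coefficient (population):
r = cov(X,Y) / (std(X) * std(Y))
Mean X = -3.6333, Mean Y = -5.8833
Cov(X,Y) = 12.253889
Std(X) = 6.271541, Std(Y) = 2.829262
r = 0.6906

0.6906


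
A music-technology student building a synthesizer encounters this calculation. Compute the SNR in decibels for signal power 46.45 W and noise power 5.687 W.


SNR in decibels:
SNR = 10 * log10(Ps / Pn)
    = 10 * log10(46.45 / 5.687)
    = 10 * log10(8.1678)
    = 10 * 0.9121
    = 9.12 dB

9.12 dB


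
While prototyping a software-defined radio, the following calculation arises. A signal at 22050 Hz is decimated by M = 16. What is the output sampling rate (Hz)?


Decimation reduces the sample rate:
fs_out = fs_in / M
       = 22050 / 16
       = 1378.125 Hz

1378.125 Hz


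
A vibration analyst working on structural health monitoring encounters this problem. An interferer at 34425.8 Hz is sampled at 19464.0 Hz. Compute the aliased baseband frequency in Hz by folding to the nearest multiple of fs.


Compute the nearest integer multiple of fs to the signal:
n = round(34425.8 / 19464.0) = 2
f_alias = |34425.8 - 2 * 19464.0|
        = |34425.8 - 38928.0|
        = 4502.2 Hz

4502.2


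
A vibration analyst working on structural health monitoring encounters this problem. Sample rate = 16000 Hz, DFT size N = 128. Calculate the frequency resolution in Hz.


DFT frequency resolution:
df = fs / N
   = 16000 / 128
   = 125.0 Hz

125.0 Hz


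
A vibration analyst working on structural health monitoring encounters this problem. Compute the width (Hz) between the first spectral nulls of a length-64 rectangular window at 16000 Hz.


Main lobe width for a rectangular window:
Width = 2 * fs / N
      = 2 * 16000 / 64
      = 32000 / 64
      = 500.0 Hz

500.0 Hz


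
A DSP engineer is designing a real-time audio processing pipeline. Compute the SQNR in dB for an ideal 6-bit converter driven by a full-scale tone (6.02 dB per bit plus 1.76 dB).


Theoretical SNR for a full-scale sinusoid:
SNR = 6.02 * N + 1.76
    = 6.02 * 6 + 1.76
    = 36.12 + 1.76
    = 37.88 dB

37.88 dB


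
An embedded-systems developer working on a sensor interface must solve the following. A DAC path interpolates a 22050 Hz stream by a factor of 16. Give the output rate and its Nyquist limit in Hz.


Step 1 — output sample rate after interpolation by L:
fs_out = L * fs_in = 16 * 22050 = 352800 Hz

Step 2 — Nyquist frequency of the output stream:
f_Nyq = fs_out / 2 = 352800 / 2 = 176400.0 Hz

fs_out = 352800 Hz; f_Nyquist = 176400.0 Hz


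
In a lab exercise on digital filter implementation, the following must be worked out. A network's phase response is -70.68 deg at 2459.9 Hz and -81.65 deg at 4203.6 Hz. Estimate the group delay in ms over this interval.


Group delay from phase difference:
tau = -d(phi)/d(omega)
d(phi) = -10.97 deg = -0.191463 rad
d(omega) = 2*pi*(4203.6 - 2459.9) = 10955.9902 rad/s
tau = -(-0.191463) / 10955.9902
    = 0.0175 ms

0.0175 ms


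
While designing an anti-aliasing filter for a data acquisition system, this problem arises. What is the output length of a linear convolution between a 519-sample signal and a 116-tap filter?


Linear convolution output length:
L = N + M - 1
  = 519 + 116 - 1
  = 634 samples

634


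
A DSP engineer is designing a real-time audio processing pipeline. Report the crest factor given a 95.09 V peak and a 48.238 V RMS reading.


Crest factor is the ratio of peak to RMS:
CF = V_peak / V_rms
   = 95.09 / 48.238
   = 1.9713

1.9713


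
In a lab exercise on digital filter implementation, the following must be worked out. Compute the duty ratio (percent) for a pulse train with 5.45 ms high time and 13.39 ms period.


Duty cycle as a percentage:
DC = (t_on / T) * 100
   = (5.45 / 13.39) * 100
   = 0.40702 * 100
   = 40.7 %

40.7 %


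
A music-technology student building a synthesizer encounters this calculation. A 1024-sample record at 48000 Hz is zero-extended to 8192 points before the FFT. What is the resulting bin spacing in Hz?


Frequency resolution after zero-padding:
N_padded = 1024 * 8 = 8192
df = fs / N_padded
   = 48000 / 8192
   = 5.8594 Hz

5.8594 Hz


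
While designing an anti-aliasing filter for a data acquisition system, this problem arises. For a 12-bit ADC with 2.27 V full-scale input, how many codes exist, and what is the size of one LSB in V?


Step 1 — number of quantization levels:
L = 2^N = 2^12 = 4096

Step 2 — LSB step size:
delta = Vfs / L
      = 2.27 / 4096
      = 0.0005542 V

Levels = 4096; step size = 0.0005542 V


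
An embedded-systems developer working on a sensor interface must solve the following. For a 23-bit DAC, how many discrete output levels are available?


Number of quantization levels = 2^N
= 2^23
= 8388608

8388608


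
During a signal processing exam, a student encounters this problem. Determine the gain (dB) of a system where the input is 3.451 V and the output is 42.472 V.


Voltage gain in dB:
G = 20 * log10(Vout / Vin)
  = 20 * log10(42.472 / 3.451)
  = 20 * log10(12.307157)
  = 20 * 1.090158
  = 21.8 dB

21.8 dB


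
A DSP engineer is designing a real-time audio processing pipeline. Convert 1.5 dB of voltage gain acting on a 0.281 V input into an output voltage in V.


Output voltage from dB gain:
V_out = V_in * 10^(gain_dB / 20)
      = 0.281 * 10^(1.5 / 20)
      = 0.281 * 1.188502
      = 0.334 V

0.334 V


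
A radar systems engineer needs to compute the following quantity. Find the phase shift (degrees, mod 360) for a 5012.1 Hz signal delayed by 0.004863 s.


Phase shift from frequency and time delay:
phi = 360 * f * t_delay
    = 360 * 5012.1 * 0.004863
    = 8774.58 degrees
    mod 360 = 134.58 degrees

134.58 degrees


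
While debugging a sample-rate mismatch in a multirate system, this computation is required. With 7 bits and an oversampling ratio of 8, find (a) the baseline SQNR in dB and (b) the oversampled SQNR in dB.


Step 1 — baseline SQNR at Nyquist:
SQNR_base = 6.02*N + 1.76
          = 6.02*7 + 1.76
          = 43.9 dB

Step 2 — oversampling processing gain:
G = 10*log10(OSR) = 10*log10(8) = 9.03 dB

Step 3 — total:
SQNR_total = 43.9 + 9.03 = 52.93 dB

Base SQNR = 43.9 dB; oversampled SQNR = 52.93 dB


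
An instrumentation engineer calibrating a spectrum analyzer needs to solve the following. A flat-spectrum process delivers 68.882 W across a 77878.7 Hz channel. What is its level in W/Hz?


Power spectral density:
PSD = P / BW
    = 68.882 / 77878.7
    = 0.00088448 W/Hz

0.00088448 W/Hz


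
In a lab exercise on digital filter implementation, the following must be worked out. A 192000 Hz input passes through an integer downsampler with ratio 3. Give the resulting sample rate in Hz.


Decimation reduces the sample rate:
fs_out = fs_in / M
       = 192000 / 3
       = 64000.0 Hz

64000.0 Hz


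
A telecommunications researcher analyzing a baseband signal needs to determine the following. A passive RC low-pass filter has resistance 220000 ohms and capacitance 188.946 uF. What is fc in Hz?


Cutoff frequency of a first-order RC filter:
fc = 1 / (2 * pi * R * C)
C = 188.946 uF = 0.000188946 F
fc = 1 / (2 * pi * 220000 * 0.000188946)
   = 1 / 261.18020083108
   = 0.003829 Hz

0.003829 Hz


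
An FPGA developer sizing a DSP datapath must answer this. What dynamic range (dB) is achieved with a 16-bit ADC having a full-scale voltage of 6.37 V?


Dynamic range from full-scale to LSB:
V_min = V_max / 2^bits = 6.37 / 2^16
DR = 20 * log10(V_max / V_min)
   = 20 * log10(2^16)
   = 20 * 16 * log10(2)
   = 96.33 dB

96.33 dB


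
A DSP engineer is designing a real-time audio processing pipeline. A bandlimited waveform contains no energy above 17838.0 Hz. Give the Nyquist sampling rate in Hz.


The Nyquist rate is twice the maximum frequency component.
fs_min = 2 * fmax
      = 2 * 17838.0
      = 35676.0 Hz

35676.0


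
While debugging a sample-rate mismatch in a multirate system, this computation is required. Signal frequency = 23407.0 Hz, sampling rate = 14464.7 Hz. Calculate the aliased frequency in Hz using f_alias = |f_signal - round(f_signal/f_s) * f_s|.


Compute the nearest integer multiple of fs to the signal:
n = round(23407.0 / 14464.7) = 2
f_alias = |23407.0 - 2 * 14464.7|
        = |23407.0 - 28929.4|
        = 5522.4 Hz

5522.4


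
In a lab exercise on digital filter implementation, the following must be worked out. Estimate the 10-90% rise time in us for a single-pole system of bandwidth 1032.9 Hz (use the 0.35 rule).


Rise time from bandwidth relationship:
tr = 0.35 / BW
   = 0.35 / 1032.9
   = 0.0003388517766 s
   = 338.8518 us

338.8518 us


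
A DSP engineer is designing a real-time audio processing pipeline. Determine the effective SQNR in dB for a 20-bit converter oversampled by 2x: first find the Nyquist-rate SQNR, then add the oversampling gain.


Step 1 — baseline SQNR at Nyquist:
SQNR_base = 6.02*N + 1.76
          = 6.02*20 + 1.76
          = 122.16 dB

Step 2 — oversampling processing gain:
G = 10*log10(OSR) = 10*log10(2) = 3.01 dB

Step 3 — total:
SQNR_total = 122.16 + 3.01 = 125.17 dB

Base SQNR = 122.16 dB; oversampled SQNR = 125.17 dB


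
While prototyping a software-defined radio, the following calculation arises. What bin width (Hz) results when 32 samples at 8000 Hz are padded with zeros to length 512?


Frequency resolution after zero-padding:
N_padded = 32 * 16 = 512
df = fs / N_padded
   = 8000 / 512
   = 15.625 Hz

15.625 Hz


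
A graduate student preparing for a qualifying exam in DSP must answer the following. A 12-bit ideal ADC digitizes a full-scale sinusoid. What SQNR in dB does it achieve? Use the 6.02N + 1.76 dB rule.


Theoretical SNR for a full-scale sinusoid:
SNR = 6.02 * N + 1.76
    = 6.02 * 12 + 1.76
    = 72.24 + 1.76
    = 74.0 dB

74.0 dB


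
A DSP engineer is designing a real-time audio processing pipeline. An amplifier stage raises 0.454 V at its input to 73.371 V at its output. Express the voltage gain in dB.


Voltage gain in dB:
G = 20 * log10(Vout / Vin)
  = 20 * log10(73.371 / 0.454)
  = 20 * log10(161.610132)
  = 20 * 2.208469
  = 44.17 dB

44.17 dB


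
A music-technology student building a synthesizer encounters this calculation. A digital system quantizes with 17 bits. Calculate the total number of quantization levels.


Number of quantization levels = 2^N
= 2^17
= 131072

131072


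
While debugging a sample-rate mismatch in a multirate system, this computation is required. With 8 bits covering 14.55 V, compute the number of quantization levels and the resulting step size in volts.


Step 1 — number of quantization levels:
L = 2^N = 2^8 = 256

Step 2 — LSB step size:
delta = Vfs / L
      = 14.55 / 256
      = 0.05683594 V

Levels = 256; step size = 0.05683594 V


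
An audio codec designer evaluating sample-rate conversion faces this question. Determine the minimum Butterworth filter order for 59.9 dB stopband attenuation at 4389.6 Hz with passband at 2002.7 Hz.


Butterworth filter order formula:
n = log10(10^(A/10) - 1) / (2 * log10(f_stop/f_pass))
10^(59.9/10) - 1 = 977236.221
f_stop/f_pass = 4389.6 / 2002.7 = 2.1918
n = 8.7879 -> ceil = 9

9


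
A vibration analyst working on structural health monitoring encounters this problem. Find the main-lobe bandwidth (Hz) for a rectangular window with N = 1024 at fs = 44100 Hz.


Main lobe width for a rectangular window:
Width = 2 * fs / N
      = 2 * 44100 / 1024
      = 88200 / 1024
      = 86.133 Hz

86.133 Hz


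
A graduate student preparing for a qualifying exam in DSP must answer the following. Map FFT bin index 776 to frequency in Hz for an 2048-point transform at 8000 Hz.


Frequency of DFT bin k:
f_k = k * fs / N
    = 776 * 8000 / 2048
    = 6208000 / 2048
    = 3031.25 Hz

3031.25 Hz


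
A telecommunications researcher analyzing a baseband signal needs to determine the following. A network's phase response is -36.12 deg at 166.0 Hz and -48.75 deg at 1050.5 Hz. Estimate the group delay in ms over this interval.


Group delay from phase difference:
tau = -d(phi)/d(omega)
d(phi) = -12.63 deg = -0.220435 rad
d(omega) = 2*pi*(1050.5 - 166.0) = 5557.4774 rad/s
tau = -(-0.220435) / 5557.4774
    = 0.0397 ms

0.0397 ms


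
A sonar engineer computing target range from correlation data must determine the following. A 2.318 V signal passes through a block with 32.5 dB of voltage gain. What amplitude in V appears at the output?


Output voltage from dB gain:
V_out = V_in * 10^(gain_dB / 20)
      = 2.318 * 10^(32.5 / 20)
      = 2.318 * 42.16965
      = 97.7492 V

97.7492 V


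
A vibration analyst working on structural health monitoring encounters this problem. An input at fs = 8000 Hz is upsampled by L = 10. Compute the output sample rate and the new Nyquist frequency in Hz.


Step 1 — output sample rate after interpolation by L:
fs_out = L * fs_in = 10 * 8000 = 80000 Hz

Step 2 — Nyquist frequency of the output stream:
f_Nyq = fs_out / 2 = 80000 / 2 = 40000.0 Hz

fs_out = 80000 Hz; f_Nyquist = 40000.0 Hz


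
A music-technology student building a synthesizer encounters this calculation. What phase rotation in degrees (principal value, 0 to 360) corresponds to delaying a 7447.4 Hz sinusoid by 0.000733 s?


Phase shift from frequency and time delay:
phi = 360 * f * t_delay
    = 360 * 7447.4 * 0.000733
    = 1965.22 degrees
    mod 360 = 165.22 degrees

165.22 degrees


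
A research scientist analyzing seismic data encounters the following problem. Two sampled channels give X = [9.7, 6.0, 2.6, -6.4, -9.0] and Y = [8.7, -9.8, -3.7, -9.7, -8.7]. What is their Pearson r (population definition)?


Pearson correlation coefficient (population):
r = cov(X,Y) / (std(X) * std(Y))
Mean X = 0.58, Mean Y = -4.64
Cov(X,Y) = 33.9612
Std(X) = 7.171164, Std(Y) = 7.036363
r = 0.673

0.673


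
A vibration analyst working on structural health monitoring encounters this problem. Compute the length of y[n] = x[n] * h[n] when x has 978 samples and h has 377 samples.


Linear convolution output length:
L = N + M - 1
  = 978 + 377 - 1
  = 1354 samples

1354


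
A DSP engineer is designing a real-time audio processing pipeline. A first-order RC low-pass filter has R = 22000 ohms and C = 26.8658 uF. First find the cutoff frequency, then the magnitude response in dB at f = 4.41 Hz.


Step 1 — cutoff frequency:
fc = 1 / (2*pi*R*C)
C = 26.8658 uF = 2.68658e-05 F
fc = 1 / (2*pi*22000*2.68658e-05)
   = 0.269276 Hz

Step 2 — magnitude at f = 4.41 Hz:
|H(f)| = 1 / sqrt(1 + (f/fc)^2)
f/fc = 4.41 / 0.269276 = 16.377249
|H| = 1 / sqrt(1 + 268.214285) = 0.0609468
|H|_dB = 20*log10(0.0609468) = -24.3 dB

fc = 0.269276 Hz; |H(4.41 Hz)| = -24.3 dB


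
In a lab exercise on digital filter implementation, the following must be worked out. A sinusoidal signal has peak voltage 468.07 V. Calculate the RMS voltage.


RMS voltage for a sinusoidal waveform:
V_rms = V_peak / sqrt(2)
      = 468.07 / 1.414214
      = 330.975 V

330.975 V


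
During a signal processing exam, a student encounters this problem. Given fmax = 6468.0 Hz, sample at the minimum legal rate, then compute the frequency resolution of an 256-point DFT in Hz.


Step 1 — Nyquist sampling rate:
fs = 2 * fmax = 2 * 6468.0 = 12936.0 Hz

Step 2 — DFT bin spacing:
df = fs / N = 12936.0 / 256 = 50.5312 Hz

50.5312 Hz


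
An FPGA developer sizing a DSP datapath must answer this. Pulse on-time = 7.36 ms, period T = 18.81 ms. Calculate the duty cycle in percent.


Duty cycle as a percentage:
DC = (t_on / T) * 100
   = (7.36 / 18.81) * 100
   = 0.391281 * 100
   = 39.13 %

39.13 %


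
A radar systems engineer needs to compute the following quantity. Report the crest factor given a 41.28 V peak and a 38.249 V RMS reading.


Crest factor is the ratio of peak to RMS:
CF = V_peak / V_rms
   = 41.28 / 38.249
   = 1.0792

1.0792


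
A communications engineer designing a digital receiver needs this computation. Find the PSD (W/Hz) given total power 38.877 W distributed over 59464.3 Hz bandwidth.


Power spectral density:
PSD = P / BW
    = 38.877 / 59464.3
    = 0.00065379 W/Hz

0.00065379 W/Hz


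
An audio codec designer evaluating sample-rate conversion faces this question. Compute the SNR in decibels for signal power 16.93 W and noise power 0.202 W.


SNR in decibels:
SNR = 10 * log10(Ps / Pn)
    = 10 * log10(16.93 / 0.202)
    = 10 * log10(83.8119)
    = 10 * 1.9233
    = 19.23 dB

19.23 dB


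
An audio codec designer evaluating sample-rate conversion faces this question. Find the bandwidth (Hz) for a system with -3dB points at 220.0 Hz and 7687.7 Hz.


Bandwidth is the difference of -3dB frequencies:
BW = f_high - f_low
   = 7687.7 - 220.0
   = 7467.7 Hz

7467.7 Hz


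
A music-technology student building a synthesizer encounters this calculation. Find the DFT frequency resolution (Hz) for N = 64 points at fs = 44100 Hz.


DFT frequency resolution:
df = fs / N
   = 44100 / 64
   = 689.0625 Hz

689.0625 Hz


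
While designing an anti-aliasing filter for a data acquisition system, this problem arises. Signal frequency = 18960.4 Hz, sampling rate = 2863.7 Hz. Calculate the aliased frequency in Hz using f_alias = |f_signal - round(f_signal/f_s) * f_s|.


Compute the nearest integer multiple of fs to the signal:
n = round(18960.4 / 2863.7) = 7
f_alias = |18960.4 - 7 * 2863.7|
        = |18960.4 - 20045.9|
        = 1085.5 Hz

1085.5


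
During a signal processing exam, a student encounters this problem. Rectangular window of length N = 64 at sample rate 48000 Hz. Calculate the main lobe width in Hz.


Main lobe width for a rectangular window:
Width = 2 * fs / N
      = 2 * 48000 / 64
      = 96000 / 64
      = 1500.0 Hz

1500.0 Hz


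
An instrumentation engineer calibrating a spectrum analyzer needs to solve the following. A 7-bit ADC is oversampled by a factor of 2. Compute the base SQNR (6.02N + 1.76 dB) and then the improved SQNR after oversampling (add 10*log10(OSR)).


Step 1 — baseline SQNR at Nyquist:
SQNR_base = 6.02*N + 1.76
          = 6.02*7 + 1.76
          = 43.9 dB

Step 2 — oversampling processing gain:
G = 10*log10(OSR) = 10*log10(2) = 3.01 dB

Step 3 — total:
SQNR_total = 43.9 + 3.01 = 46.91 dB

Base SQNR = 43.9 dB; oversampled SQNR = 46.91 dB


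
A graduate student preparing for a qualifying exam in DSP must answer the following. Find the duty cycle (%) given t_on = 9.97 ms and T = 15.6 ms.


Duty cycle as a percentage:
DC = (t_on / T) * 100
   = (9.97 / 15.6) * 100
   = 0.639103 * 100
   = 63.91 %

63.91 %


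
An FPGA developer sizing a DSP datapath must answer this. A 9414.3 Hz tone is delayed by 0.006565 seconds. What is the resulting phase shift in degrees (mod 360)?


Phase shift from frequency and time delay:
phi = 360 * f * t_delay
    = 360 * 9414.3 * 0.006565
    = 22249.76 degrees
    mod 360 = 289.76 degrees

289.76 degrees


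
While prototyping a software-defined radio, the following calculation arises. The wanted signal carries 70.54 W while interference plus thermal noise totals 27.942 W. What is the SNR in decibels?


SNR in decibels:
SNR = 10 * log10(Ps / Pn)
    = 10 * log10(70.54 / 27.942)
    = 10 * log10(2.5245)
    = 10 * 0.4022
    = 4.02 dB

4.02 dB


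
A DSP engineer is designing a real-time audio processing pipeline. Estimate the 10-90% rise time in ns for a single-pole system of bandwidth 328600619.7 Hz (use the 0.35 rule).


Rise time from bandwidth relationship:
tr = 0.35 / BW
   = 0.35 / 328600619.7
   = 1.065122763e-09 s
   = 1.0651 ns

1.0651 ns


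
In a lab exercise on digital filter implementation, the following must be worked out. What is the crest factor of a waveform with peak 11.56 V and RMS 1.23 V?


Crest factor is the ratio of peak to RMS:
CF = V_peak / V_rms
   = 11.56 / 1.23
   = 9.3984

9.3984


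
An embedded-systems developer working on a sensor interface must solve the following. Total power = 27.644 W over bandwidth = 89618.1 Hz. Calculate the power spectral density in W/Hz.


Power spectral density:
PSD = P / BW
    = 27.644 / 89618.1
    = 0.00030846 W/Hz

0.00030846 W/Hz


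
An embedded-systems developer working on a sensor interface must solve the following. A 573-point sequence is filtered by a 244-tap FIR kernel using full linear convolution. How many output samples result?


Linear convolution output length:
L = N + M - 1
  = 573 + 244 - 1
  = 816 samples

816


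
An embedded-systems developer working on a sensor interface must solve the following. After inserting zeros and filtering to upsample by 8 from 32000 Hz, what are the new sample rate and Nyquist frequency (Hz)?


Step 1 — output sample rate after interpolation by L:
fs_out = L * fs_in = 8 * 32000 = 256000 Hz

Step 2 — Nyquist frequency of the output stream:
f_Nyq = fs_out / 2 = 256000 / 2 = 128000.0 Hz

fs_out = 256000 Hz; f_Nyquist = 128000.0 Hz


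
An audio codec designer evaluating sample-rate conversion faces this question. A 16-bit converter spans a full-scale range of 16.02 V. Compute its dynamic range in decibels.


Dynamic range from full-scale to LSB:
V_min = V_max / 2^bits = 16.02 / 2^16
DR = 20 * log10(V_max / V_min)
   = 20 * log10(2^16)
   = 20 * 16 * log10(2)
   = 96.33 dB

96.33 dB


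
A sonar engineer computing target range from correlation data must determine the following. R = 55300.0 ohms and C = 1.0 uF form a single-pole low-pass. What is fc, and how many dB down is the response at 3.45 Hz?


Step 1 — cutoff frequency:
fc = 1 / (2*pi*R*C)
C = 1.0 uF = 1e-06 F
fc = 1 / (2*pi*55300.0*1e-06)
   = 2.87803 Hz

Step 2 — magnitude at f = 3.45 Hz:
|H(f)| = 1 / sqrt(1 + (f/fc)^2)
f/fc = 3.45 / 2.87803 = 1.198737
|H| = 1 / sqrt(1 + 1.43697) = 0.6405823
|H|_dB = 20*log10(0.6405823) = -3.87 dB

fc = 2.87803 Hz; |H(3.45 Hz)| = -3.87 dB


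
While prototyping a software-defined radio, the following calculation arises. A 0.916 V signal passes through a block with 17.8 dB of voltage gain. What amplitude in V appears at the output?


Output voltage from dB gain:
V_out = V_in * 10^(gain_dB / 20)
      = 0.916 * 10^(17.8 / 20)
      = 0.916 * 7.762471
      = 7.1104 V

7.1104 V


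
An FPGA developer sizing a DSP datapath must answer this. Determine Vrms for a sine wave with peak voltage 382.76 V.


RMS voltage for a sinusoidal waveform:
V_rms = V_peak / sqrt(2)
      = 382.76 / 1.414214
      = 270.652 V

270.652 V


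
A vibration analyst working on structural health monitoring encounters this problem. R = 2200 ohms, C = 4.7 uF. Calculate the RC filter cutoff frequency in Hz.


Cutoff frequency of a first-order RC filter:
fc = 1 / (2 * pi * R * C)
C = 4.7 uF = 4.7e-06 F
fc = 1 / (2 * pi * 2200 * 4.7e-06)
   = 1 / 0.064968136076237
   = 15.392161 Hz

15.392161 Hz


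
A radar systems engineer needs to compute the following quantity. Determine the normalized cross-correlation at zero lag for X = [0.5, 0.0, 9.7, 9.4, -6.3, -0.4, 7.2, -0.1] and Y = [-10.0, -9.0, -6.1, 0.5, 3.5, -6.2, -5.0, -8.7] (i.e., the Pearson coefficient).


Pearson correlation coefficient (population):
r = cov(X,Y) / (std(X) * std(Y))
Mean X = 2.5, Mean Y = -5.125
Cov(X,Y) = -1.45875
Std(X) = 5.296225, Std(Y) = 4.468151
r = -0.0616

-0.0616


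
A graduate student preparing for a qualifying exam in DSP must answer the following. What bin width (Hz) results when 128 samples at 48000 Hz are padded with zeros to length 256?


Frequency resolution after zero-padding:
N_padded = 128 * 2 = 256
df = fs / N_padded
   = 48000 / 256
   = 187.5 Hz

187.5 Hz


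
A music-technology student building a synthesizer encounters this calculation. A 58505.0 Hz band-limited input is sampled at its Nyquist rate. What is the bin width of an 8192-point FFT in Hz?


Step 1 — Nyquist sampling rate:
fs = 2 * fmax = 2 * 58505.0 = 117010.0 Hz

Step 2 — DFT bin spacing:
df = fs / N = 117010.0 / 8192 = 14.2834 Hz

14.2834 Hz


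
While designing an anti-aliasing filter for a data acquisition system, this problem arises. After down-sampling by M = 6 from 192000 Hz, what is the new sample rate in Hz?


Decimation reduces the sample rate:
fs_out = fs_in / M
       = 192000 / 6
       = 32000.0 Hz

32000.0 Hz


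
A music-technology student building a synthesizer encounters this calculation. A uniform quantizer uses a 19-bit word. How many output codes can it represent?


Number of quantization levels = 2^N
= 2^19
= 524288

524288


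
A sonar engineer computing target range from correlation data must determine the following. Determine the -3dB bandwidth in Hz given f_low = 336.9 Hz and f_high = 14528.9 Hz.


Bandwidth is the difference of -3dB frequencies:
BW = f_high - f_low
   = 14528.9 - 336.9
   = 14192.0 Hz

14192.0 Hz


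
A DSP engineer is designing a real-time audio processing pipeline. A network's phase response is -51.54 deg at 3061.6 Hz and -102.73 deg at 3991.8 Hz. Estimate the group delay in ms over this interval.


Group delay from phase difference:
tau = -d(phi)/d(omega)
d(phi) = -51.19 deg = -0.893434 rad
d(omega) = 2*pi*(3991.8 - 3061.6) = 5844.619 rad/s
tau = -(-0.893434) / 5844.619
    = 0.1529 ms

0.1529 ms


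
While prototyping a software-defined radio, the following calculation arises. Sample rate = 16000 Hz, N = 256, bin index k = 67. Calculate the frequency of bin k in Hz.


Frequency of DFT bin k:
f_k = k * fs / N
    = 67 * 16000 / 256
    = 1072000 / 256
    = 4187.5 Hz

4187.5 Hz


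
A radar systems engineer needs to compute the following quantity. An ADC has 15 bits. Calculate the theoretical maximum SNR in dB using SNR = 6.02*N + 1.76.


Theoretical SNR for a full-scale sinusoid:
SNR = 6.02 * N + 1.76
    = 6.02 * 15 + 1.76
    = 90.3 + 1.76
    = 92.06 dB

92.06 dB


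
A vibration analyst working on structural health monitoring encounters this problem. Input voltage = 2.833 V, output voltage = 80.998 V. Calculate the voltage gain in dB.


Voltage gain in dB:
G = 20 * log10(Vout / Vin)
  = 20 * log10(80.998 / 2.833)
  = 20 * log10(28.590893)
  = 20 * 1.456228
  = 29.12 dB

29.12 dB


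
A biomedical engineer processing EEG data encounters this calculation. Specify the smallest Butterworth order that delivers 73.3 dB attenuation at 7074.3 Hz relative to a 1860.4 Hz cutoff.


Butterworth filter order formula:
n = log10(10^(A/10) - 1) / (2 * log10(f_stop/f_pass))
10^(73.3/10) - 1 = 21379619.895
f_stop/f_pass = 7074.3 / 1860.4 = 3.8026
n = 6.3181 -> ceil = 7

7


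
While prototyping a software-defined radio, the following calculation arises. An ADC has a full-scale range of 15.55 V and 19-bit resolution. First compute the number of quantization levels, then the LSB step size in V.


Step 1 — number of quantization levels:
L = 2^N = 2^19 = 524288

Step 2 — LSB step size:
delta = Vfs / L
      = 15.55 / 524288
      = 2.966e-05 V

Levels = 524288; step size = 2.966e-05 V


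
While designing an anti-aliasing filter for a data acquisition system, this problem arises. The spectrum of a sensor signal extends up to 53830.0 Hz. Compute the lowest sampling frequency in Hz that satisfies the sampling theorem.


The Nyquist rate is twice the maximum frequency component.
fs_min = 2 * fmax
      = 2 * 53830.0
      = 107660.0 Hz

107660.0


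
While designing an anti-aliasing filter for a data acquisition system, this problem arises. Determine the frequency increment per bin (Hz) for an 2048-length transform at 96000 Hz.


DFT frequency resolution:
df = fs / N
   = 96000 / 2048
   = 46.875 Hz

46.875 Hz


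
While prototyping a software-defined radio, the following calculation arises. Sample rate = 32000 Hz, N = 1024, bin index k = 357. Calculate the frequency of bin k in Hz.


Frequency of DFT bin k:
f_k = k * fs / N
    = 357 * 32000 / 1024
    = 11424000 / 1024
    = 11156.25 Hz

11156.25 Hz


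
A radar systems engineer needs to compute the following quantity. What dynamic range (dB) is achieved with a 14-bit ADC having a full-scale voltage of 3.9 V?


Dynamic range from full-scale to LSB:
V_min = V_max / 2^bits = 3.9 / 2^14
DR = 20 * log10(V_max / V_min)
   = 20 * log10(2^14)
   = 20 * 14 * log10(2)
   = 84.29 dB

84.29 dB


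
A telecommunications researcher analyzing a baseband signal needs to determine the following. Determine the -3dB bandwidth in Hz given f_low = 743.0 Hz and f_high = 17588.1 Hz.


Bandwidth is the difference of -3dB frequencies:
BW = f_high - f_low
   = 17588.1 - 743.0
   = 16845.1 Hz

16845.1 Hz


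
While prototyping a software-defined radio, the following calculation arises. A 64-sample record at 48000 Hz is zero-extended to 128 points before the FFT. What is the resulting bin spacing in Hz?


Frequency resolution after zero-padding:
N_padded = 64 * 2 = 128
df = fs / N_padded
   = 48000 / 128
   = 375.0 Hz

375.0 Hz


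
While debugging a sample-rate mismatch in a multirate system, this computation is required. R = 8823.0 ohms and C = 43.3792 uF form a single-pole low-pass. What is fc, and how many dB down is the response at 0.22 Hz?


Step 1 — cutoff frequency:
fc = 1 / (2*pi*R*C)
C = 43.3792 uF = 4.33792e-05 F
fc = 1 / (2*pi*8823.0*4.33792e-05)
   = 0.415836 Hz

Step 2 — magnitude at f = 0.22 Hz:
|H(f)| = 1 / sqrt(1 + (f/fc)^2)
f/fc = 0.22 / 0.415836 = 0.529055
|H| = 1 / sqrt(1 + 0.279899) = 0.8839184
|H|_dB = 20*log10(0.8839184) = -1.07 dB

fc = 0.415836 Hz; |H(0.22 Hz)| = -1.07 dB


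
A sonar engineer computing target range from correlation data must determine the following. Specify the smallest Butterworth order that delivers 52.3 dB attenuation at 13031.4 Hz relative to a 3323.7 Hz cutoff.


Butterworth filter order formula:
n = log10(10^(A/10) - 1) / (2 * log10(f_stop/f_pass))
10^(52.3/10) - 1 = 169823.3652
f_stop/f_pass = 13031.4 / 3323.7 = 3.9208
n = 4.407 -> ceil = 5

5


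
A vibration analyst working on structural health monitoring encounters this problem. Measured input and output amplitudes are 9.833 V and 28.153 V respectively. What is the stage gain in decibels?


Voltage gain in dB:
G = 20 * log10(Vout / Vin)
  = 20 * log10(28.153 / 9.833)
  = 20 * log10(2.863114)
  = 20 * 0.456839
  = 9.14 dB

9.14 dB


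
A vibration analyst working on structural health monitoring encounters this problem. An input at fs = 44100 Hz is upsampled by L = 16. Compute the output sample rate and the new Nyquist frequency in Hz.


Step 1 — output sample rate after interpolation by L:
fs_out = L * fs_in = 16 * 44100 = 705600 Hz

Step 2 — Nyquist frequency of the output stream:
f_Nyq = fs_out / 2 = 705600 / 2 = 352800.0 Hz

fs_out = 705600 Hz; f_Nyquist = 352800.0 Hz


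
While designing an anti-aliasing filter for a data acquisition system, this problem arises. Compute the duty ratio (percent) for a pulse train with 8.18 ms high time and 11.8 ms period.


Duty cycle as a percentage:
DC = (t_on / T) * 100
   = (8.18 / 11.8) * 100
   = 0.69322 * 100
   = 69.32 %

69.32 %


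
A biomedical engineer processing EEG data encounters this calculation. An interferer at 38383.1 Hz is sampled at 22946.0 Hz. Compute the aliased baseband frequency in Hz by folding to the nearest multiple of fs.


Compute the nearest integer multiple of fs to the signal:
n = round(38383.1 / 22946.0) = 2
f_alias = |38383.1 - 2 * 22946.0|
        = |38383.1 - 45892.0|
        = 7508.9 Hz

7508.9


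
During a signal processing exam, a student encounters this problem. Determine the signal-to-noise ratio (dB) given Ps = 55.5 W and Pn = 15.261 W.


SNR in decibels:
SNR = 10 * log10(Ps / Pn)
    = 10 * log10(55.5 / 15.261)
    = 10 * log10(3.6367)
    = 10 * 0.5607
    = 5.61 dB

5.61 dB


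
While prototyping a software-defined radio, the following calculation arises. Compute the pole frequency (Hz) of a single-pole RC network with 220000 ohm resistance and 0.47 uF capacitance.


Cutoff frequency of a first-order RC filter:
fc = 1 / (2 * pi * R * C)
C = 0.47 uF = 4.7e-07 F
fc = 1 / (2 * pi * 220000 * 4.7e-07)
   = 1 / 0.64968136076237
   = 1.539216 Hz

1.539216 Hz


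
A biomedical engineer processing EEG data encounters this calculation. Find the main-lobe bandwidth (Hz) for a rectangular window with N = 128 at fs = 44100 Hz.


Main lobe width for a rectangular window:
Width = 2 * fs / N
      = 2 * 44100 / 128
      = 88200 / 128
      = 689.062 Hz

689.062 Hz


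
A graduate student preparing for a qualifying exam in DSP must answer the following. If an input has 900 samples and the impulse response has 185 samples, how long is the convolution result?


Linear convolution output length:
L = N + M - 1
  = 900 + 185 - 1
  = 1084 samples

1084


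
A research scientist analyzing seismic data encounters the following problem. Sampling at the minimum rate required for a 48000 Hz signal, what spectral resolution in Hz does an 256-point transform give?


Step 1 — Nyquist sampling rate:
fs = 2 * fmax = 2 * 48000 = 96000 Hz

Step 2 — DFT bin spacing:
df = fs / N = 96000 / 256 = 375.0 Hz

375.0 Hz


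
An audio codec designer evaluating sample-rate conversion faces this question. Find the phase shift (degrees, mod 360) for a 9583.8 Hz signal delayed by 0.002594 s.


Phase shift from frequency and time delay:
phi = 360 * f * t_delay
    = 360 * 9583.8 * 0.002594
    = 8949.74 degrees
    mod 360 = 309.74 degrees

309.74 degrees


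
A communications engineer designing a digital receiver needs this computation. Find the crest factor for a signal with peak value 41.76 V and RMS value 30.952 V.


Crest factor is the ratio of peak to RMS:
CF = V_peak / V_rms
   = 41.76 / 30.952
   = 1.3492

1.3492


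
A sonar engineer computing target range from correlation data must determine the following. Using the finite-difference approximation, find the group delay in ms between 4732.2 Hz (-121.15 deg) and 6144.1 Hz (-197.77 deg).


Group delay from phase difference:
tau = -d(phi)/d(omega)
d(phi) = -76.62 deg = -1.337271 rad
d(omega) = 2*pi*(6144.1 - 4732.2) = 8871.2293 rad/s
tau = -(-1.337271) / 8871.2293
    = 0.1507 ms

0.1507 ms


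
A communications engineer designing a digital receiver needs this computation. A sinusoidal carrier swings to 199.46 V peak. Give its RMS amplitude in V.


RMS voltage for a sinusoidal waveform:
V_rms = V_peak / sqrt(2)
      = 199.46 / 1.414214
      = 141.04 V

141.04 V


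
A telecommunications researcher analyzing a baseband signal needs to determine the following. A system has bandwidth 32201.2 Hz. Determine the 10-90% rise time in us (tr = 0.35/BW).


Rise time from bandwidth relationship:
tr = 0.35 / BW
   = 0.35 / 32201.2
   = 1.086916016e-05 s
   = 10.8692 us

10.8692 us
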